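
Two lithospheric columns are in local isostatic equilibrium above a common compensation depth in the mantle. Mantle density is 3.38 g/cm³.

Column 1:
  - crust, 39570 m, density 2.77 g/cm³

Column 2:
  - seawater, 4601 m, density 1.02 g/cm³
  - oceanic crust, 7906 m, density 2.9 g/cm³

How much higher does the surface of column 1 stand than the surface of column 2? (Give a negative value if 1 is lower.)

2810 m

For any compensation level in the mantle, the mantle terms cancel and isostasy reduces to e = (Σt_1 − Σt_2) − (Σ(ρt)_1 − Σ(ρt)_2) / ρ_m.
Σt_1 = 39570 m; Σt_2 = 12507 m; Σ(ρt)_1 = 109608.9; Σ(ρt)_2 = 27620.42 (in m·g/cm³).
e = (39570 − 12507) − (109608.9 − 27620.42) / 3.38 = 2810 m.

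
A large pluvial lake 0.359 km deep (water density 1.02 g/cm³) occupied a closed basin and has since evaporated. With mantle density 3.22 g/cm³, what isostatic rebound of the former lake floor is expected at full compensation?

0.114 km

u = d ρ_w/ρ_m = 0.359 km × 1.02/3.22 = 0.114 km.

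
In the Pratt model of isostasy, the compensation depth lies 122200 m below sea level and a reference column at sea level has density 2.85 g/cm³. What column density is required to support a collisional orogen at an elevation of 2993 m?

2.78 g/cm³

Pratt balance: ρ_ref D = ρ (D + h).
ρ = ρ_ref D/(D + h) = 2.85 × 122200 m/(122200 m + 2993 m) = 2.78 g/cm³.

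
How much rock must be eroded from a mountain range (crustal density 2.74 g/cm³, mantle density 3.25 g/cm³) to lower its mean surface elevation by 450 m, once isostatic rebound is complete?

Net drop Δ = e − u = e − e ρ_c/ρ_m = e (ρ_m − ρ_c)/ρ_m.
e = Δ ρ_m/(ρ_m − ρ_c) = 450 m × 3.25/0.51 = 2870 m.

2870 m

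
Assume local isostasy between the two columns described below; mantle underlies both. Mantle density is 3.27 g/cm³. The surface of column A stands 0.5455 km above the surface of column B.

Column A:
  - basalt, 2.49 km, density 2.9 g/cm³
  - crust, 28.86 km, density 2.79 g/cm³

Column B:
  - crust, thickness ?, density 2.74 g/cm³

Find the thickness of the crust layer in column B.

Take the compensation level at the base of the deeper column (depth z_c below the surface of column A) and equate Σ ρ_i t_i down to z_c; mantle fills any gap and the z_c terms cancel.
Column A: 2.49×2.9 + 28.86×2.79 + (z_c − 31.35)×3.27
Column B: 0.5455×0 + x×2.74 + (z_c − 0.5455 − 0 − x)×3.27
The z_c×3.27 term appears on both sides and cancels. Collect the known terms of each column as K = Σ(ρt)_known − 3.27 × (depth of known layers): K_A = 87.7404 − 3.27×31.35 = −14.7741; K_B = 0 − 3.27×(0.5455 + 0) = −1.783785.
Balance: K_A = K_B − x×(3.27 − 2.74), so x = (K_B − K_A)/(3.27 − 2.74) = 12.9903/0.53 = 24.5 km.

24.5 km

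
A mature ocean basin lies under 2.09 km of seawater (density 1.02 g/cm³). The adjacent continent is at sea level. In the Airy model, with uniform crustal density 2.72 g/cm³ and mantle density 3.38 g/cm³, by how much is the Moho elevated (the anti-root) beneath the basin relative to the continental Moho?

For local isostatic compensation: replacing crust with seawater at the top is compensated by replacing crust with mantle at the base: d (ρ_c − ρ_w) = a (ρ_m − ρ_c).
a = d (ρ_c − ρ_w)/(ρ_m − ρ_c) = 2.09 km × 1.7/0.66 = 5.38 km.

5.38 km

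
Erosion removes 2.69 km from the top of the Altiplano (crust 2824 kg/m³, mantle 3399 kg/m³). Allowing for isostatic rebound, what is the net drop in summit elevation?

Rebound u = e ρ_c/ρ_m = 2.69 km × 2824/3399 = 2.235 km.
Net surface drop = e − u = 2.69 km − 2.235 km = e (ρ_m − ρ_c)/ρ_m = 0.455 km.

0.455 km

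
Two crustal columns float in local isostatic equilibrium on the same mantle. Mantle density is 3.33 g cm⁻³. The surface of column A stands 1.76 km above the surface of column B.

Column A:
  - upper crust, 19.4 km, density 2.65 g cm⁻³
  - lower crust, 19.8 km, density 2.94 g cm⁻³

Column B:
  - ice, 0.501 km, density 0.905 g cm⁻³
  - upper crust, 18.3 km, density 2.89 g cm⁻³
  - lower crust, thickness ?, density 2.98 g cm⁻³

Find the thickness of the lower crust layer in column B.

Take the compensation level at the base of the deeper column (depth z_c below the surface of column A) and equate Σ ρ_i t_i down to z_c; mantle fills any gap and the z_c terms cancel.
Column A: 19.4×2.65 + 19.8×2.94 + (z_c − 39.2)×3.33
Column B: 1.76×0 + 0.501×0.905 + 18.3×2.89 + x×2.98 + (z_c − 1.76 − 18.801 − x)×3.33
The z_c×3.33 term appears on both sides and cancels. Collect the known terms of each column as K = Σ(ρt)_known − 3.33 × (depth of known layers): K_A = 109.622 − 3.33×39.2 = −20.914; K_B = 53.340405 − 3.33×(1.76 + 18.801) = −15.127725.
Balance: K_A = K_B − x×(3.33 − 2.98), so x = (K_B − K_A)/(3.33 − 2.98) = 5.78627/0.35 = 16.5 km.

16.5 km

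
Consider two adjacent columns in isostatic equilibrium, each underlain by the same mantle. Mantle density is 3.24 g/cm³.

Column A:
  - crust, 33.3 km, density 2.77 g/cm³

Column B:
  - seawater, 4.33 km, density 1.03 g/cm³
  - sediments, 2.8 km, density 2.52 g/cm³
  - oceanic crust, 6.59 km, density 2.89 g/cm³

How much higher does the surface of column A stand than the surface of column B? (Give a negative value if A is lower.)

0.543 km

For any compensation level in the mantle, the mantle terms cancel and isostasy reduces to e = (Σt_A − Σt_B) − (Σ(ρt)_A − Σ(ρt)_B) / ρ_m.
Σt_A = 33.3 km; Σt_B = 13.72 km; Σ(ρt)_A = 92.241; Σ(ρt)_B = 30.561 (in km·g/cm³).
e = (33.3 − 13.72) − (92.241 − 30.561) / 3.24 = 0.543 km.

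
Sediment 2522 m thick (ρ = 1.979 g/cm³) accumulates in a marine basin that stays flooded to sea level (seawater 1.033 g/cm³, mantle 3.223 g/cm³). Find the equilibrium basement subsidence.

1090 m

Submarine loading: the sediment displaces seawater, and the subsidence is in turn flooded, so s (ρ_m − ρ_w) = t (ρ_sed − ρ_w).
s = 2522 m × (1.979 − 1.033) / (3.223 − 1.033) = 1090 m.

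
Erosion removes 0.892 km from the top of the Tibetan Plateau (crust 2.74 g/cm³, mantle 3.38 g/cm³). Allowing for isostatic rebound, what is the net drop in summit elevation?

Rebound u = e ρ_c/ρ_m = 0.892 km × 2.74/3.38 = 0.7231 km.
Net surface drop = e − u = 0.892 km − 0.7231 km = e (ρ_m − ρ_c)/ρ_m = 0.169 km.

0.169 km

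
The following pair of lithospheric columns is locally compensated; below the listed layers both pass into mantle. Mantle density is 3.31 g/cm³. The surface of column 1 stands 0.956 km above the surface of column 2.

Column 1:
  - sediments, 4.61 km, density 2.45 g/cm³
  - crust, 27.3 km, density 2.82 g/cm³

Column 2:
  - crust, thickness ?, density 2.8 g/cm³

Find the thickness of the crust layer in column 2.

Take the compensation level at the base of the deeper column (depth z_c below the surface of column 1) and equate Σ ρ_i t_i down to z_c; mantle fills any gap and the z_c terms cancel.
Column 1: 4.61×2.45 + 27.3×2.82 + (z_c − 31.91)×3.31
Column 2: 0.956×0 + x×2.8 + (z_c − 0.956 − 0 − x)×3.31
The z_c×3.31 term appears on both sides and cancels. Collect the known terms of each column as K = Σ(ρt)_known − 3.31 × (depth of known layers): K_1 = 88.2805 − 3.31×31.91 = −17.3416; K_2 = 0 − 3.31×(0.956 + 0) = −3.16436.
Balance: K_1 = K_2 − x×(3.31 − 2.8), so x = (K_2 − K_1)/(3.31 − 2.8) = 14.1772/0.51 = 27.8 km.

27.8 km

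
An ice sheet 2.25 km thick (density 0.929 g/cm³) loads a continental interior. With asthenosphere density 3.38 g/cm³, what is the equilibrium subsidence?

0.618 km

For local isostatic compensation: the ice load ρ_ice t is balanced by mantle displaced below, ρ_m s.
s = t ρ_ice / ρ_m = 2.25 km × 0.929/3.38 = 0.618 km.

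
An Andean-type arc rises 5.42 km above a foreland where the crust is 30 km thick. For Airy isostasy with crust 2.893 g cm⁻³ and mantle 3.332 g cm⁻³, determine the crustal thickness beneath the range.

71.1 km

Root depth r = h ρ_c / (ρ_m − ρ_c) = 5.42 km × 2.893 / 0.439 = 35.72 km.
Total thickness = T + h + r = 30 km + 5.42 km + 35.72 km = 71.1 km.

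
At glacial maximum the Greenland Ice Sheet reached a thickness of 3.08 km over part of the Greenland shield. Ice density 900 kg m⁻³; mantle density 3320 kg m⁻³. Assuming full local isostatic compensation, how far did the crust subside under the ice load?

Equating mass per unit area of the two columns: the ice load ρ_ice t is balanced by mantle displaced below, ρ_m s.
s = t ρ_ice / ρ_m = 3.08 km × 900/3320 = 0.835 km.

0.835 km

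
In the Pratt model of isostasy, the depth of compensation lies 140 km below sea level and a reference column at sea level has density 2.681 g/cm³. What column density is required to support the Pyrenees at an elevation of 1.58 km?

Pratt balance: ρ_ref D = ρ (D + h).
ρ = ρ_ref D/(D + h) = 2.681 × 140 km/(140 km + 1.58 km) = 2.65 g/cm³.

2.65 g/cm³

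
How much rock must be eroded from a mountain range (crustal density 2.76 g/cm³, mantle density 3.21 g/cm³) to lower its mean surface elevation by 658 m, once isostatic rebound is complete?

Net drop Δ = e − u = e − e ρ_c/ρ_m = e (ρ_m − ρ_c)/ρ_m.
e = Δ ρ_m/(ρ_m − ρ_c) = 658 m × 3.21/0.45 = 4690 m.

4690 m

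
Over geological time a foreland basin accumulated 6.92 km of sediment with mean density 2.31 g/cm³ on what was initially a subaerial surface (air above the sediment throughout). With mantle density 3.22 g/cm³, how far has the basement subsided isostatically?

4.96 km

Subaerial load: s = t ρ_sed / ρ_m = 6.92 km × 2.31/3.22 = 4.96 km.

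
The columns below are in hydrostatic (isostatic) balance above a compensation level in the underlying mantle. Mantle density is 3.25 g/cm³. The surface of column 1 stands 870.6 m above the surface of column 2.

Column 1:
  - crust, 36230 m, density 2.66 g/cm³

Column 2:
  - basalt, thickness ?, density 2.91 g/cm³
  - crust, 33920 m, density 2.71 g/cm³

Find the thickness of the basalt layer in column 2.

675 m

Take the compensation level at the base of the deeper column (depth z_c below the surface of column 1) and equate Σ ρ_i t_i down to z_c; mantle fills any gap and the z_c terms cancel.
Column 1: 36230×2.66 + (z_c − 36230)×3.25
Column 2: 870.6×0 + x×2.91 + 33920×2.71 + (z_c − 870.6 − 33920 − x)×3.25
The z_c×3.25 term appears on both sides and cancels. Collect the known terms of each column as K = Σ(ρt)_known − 3.25 × (depth of known layers): K_1 = 96371.8 − 3.25×36230 = −21375.7; K_2 = 91923.2 − 3.25×(870.6 + 33920) = −21146.25.
Balance: K_1 = K_2 − x×(3.25 − 2.91), so x = (K_2 − K_1)/(3.25 − 2.91) = 229.45/0.34 = 675 m.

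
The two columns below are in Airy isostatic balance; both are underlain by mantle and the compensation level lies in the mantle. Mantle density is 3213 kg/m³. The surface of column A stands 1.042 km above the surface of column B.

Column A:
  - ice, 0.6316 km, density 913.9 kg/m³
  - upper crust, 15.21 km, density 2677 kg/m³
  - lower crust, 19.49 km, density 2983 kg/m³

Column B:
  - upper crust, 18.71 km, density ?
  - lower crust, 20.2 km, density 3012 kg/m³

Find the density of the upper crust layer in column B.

2860 kg/m³

Take the compensation level at the base of the deeper column (depth z_c below the surface of column A) and equate Σ ρ_i t_i down to z_c; mantle fills any gap and the z_c terms cancel.
Column A: 0.6316×913.9 + 15.21×2677 + 19.49×2983 + (z_c − 35.3316)×3213
Column B: 1.042×0 + 18.71×ρ + 20.2×3012 + (z_c − 1.042 − 38.91)×3213
The z_c×3213 term appears on both sides and cancels. Collect the known terms of each column as K = Σ(ρt)_known − 3213 × (depth of known layers): K_A = 99433.0592 − 3213×35.3316 = −14087.3716; K_B = 60842.4 − 3213×(1.042 + 38.91) = −67523.376.
Balance: K_A = K_B + 18.71×ρ, so ρ = (K_A − K_B)/18.71 = 53436/18.71 = 2860 kg/m³.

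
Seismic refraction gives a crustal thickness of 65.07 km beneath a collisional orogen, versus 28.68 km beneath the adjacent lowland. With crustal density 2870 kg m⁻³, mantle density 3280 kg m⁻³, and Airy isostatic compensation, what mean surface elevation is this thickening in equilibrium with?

4.55 km

Excess crust Δ = 65.07 km − 28.68 km = 36.39 km, split between elevation h and root r with h + r = Δ.
Airy balance ρ_c h = (ρ_m − ρ_c) r gives r = h ρ_c/(ρ_m − ρ_c), so h (1 + ρ_c/(ρ_m − ρ_c)) = Δ, i.e. h = Δ (ρ_m − ρ_c)/ρ_m.
h = 36.39 km × 410/3280 = 4.55 km.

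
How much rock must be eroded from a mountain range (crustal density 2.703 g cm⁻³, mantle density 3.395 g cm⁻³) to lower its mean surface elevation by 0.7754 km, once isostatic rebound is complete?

3.8 km

Net drop Δ = e − u = e − e ρ_c/ρ_m = e (ρ_m − ρ_c)/ρ_m.
e = Δ ρ_m/(ρ_m − ρ_c) = 0.7754 km × 3.395/0.692 = 3.8 km.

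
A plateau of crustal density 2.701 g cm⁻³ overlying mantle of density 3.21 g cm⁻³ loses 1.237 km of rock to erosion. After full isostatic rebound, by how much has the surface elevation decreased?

0.196 km

Rebound u = e ρ_c/ρ_m = 1.237 km × 2.701/3.21 = 1.041 km.
Net surface drop = e − u = 1.237 km − 1.041 km = e (ρ_m − ρ_c)/ρ_m = 0.196 km.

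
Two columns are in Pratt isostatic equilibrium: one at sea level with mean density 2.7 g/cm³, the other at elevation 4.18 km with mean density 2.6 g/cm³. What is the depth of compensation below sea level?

109 km

ρ_ref D = ρ (D + h) → D (ρ_ref − ρ) = ρ h.
D = ρ h/(ρ_ref − ρ) = 2.6 × 4.18 km/(2.7 − 2.6) = 109 km.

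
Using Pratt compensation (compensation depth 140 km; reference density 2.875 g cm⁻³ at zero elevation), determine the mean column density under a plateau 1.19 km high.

Pratt balance: ρ_ref D = ρ (D + h).
ρ = ρ_ref D/(D + h) = 2.875 × 140 km/(140 km + 1.19 km) = 2.85 g cm⁻³.

2.85 g cm⁻³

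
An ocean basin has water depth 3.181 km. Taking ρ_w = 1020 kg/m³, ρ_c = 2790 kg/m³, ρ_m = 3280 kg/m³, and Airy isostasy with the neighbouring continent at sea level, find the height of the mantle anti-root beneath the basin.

By Archimedes' principle applied to the lithosphere: replacing crust with seawater at the top is compensated by replacing crust with mantle at the base: d (ρ_c − ρ_w) = a (ρ_m − ρ_c).
a = d (ρ_c − ρ_w)/(ρ_m − ρ_c) = 3.181 km × 1770/490 = 11.5 km.

11.5 km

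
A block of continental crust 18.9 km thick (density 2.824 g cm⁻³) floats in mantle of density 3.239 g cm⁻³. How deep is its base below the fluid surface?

Draft d = t ρ_obj/ρ_fluid = 18.9 km × 2.824/3.239 = 16.5 km.

16.5 km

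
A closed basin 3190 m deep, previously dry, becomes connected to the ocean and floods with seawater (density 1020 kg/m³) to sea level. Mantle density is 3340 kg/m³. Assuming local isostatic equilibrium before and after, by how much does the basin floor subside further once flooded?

1400 m

After flooding the water column is d + s deep. Its weight must equal the weight of mantle displaced by the extra subsidence s: (d + s) ρ_w = s ρ_m.
s = d ρ_w / (ρ_m − ρ_w) = 3190 m × 1020/(3340 − 1020) = 1400 m.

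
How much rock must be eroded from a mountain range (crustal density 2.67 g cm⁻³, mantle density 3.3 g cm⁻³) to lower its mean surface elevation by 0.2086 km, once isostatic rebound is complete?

Net drop Δ = e − u = e − e ρ_c/ρ_m = e (ρ_m − ρ_c)/ρ_m.
e = Δ ρ_m/(ρ_m − ρ_c) = 0.2086 km × 3.3/0.63 = 1.09 km.

1.09 km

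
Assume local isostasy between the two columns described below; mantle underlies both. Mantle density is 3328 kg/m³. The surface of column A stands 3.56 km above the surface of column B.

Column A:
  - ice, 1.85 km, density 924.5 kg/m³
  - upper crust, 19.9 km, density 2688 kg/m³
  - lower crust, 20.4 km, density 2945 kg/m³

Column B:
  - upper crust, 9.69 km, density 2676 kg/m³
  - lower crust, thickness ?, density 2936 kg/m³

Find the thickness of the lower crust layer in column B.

Take the compensation level at the base of the deeper column (depth z_c below the surface of column A) and equate Σ ρ_i t_i down to z_c; mantle fills any gap and the z_c terms cancel.
Column A: 1.85×924.5 + 19.9×2688 + 20.4×2945 + (z_c − 42.15)×3328
Column B: 3.56×0 + 9.69×2676 + x×2936 + (z_c − 3.56 − 9.69 − x)×3328
The z_c×3328 term appears on both sides and cancels. Collect the known terms of each column as K = Σ(ρt)_known − 3328 × (depth of known layers): K_A = 115279.525 − 3328×42.15 = −24995.675; K_B = 25930.44 − 3328×(3.56 + 9.69) = −18165.56.
Balance: K_A = K_B − x×(3328 − 2936), so x = (K_B − K_A)/(3328 − 2936) = 6830.11/392 = 17.4 km.

17.4 km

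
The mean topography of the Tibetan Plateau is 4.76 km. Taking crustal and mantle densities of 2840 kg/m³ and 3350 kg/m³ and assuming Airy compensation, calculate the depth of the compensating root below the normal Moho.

26.5 km

By Archimedes' principle applied to the lithosphere: the weight of the topography is balanced by the buoyancy of the root, ρ_c h = (ρ_m − ρ_c) r.
r = h · ρ_c / (ρ_m − ρ_c) = 4.76 km × 2840 / (3350 − 2840) = 26.5 km.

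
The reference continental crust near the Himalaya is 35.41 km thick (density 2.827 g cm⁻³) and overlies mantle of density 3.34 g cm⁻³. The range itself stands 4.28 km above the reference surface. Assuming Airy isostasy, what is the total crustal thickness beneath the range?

63.3 km

Root depth r = h ρ_c / (ρ_m − ρ_c) = 4.28 km × 2.827 / 0.513 = 23.59 km.
Total thickness = T + h + r = 35.41 km + 4.28 km + 23.59 km = 63.3 km.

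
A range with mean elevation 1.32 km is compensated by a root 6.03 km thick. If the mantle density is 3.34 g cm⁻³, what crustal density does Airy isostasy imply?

ρ_c h = (ρ_m − ρ_c) r → ρ_c (h + r) = ρ_m r → ρ_c = ρ_m r / (h + r).
ρ_c = 3.34 × 6.03 km / (1.32 km + 6.03 km) = 2.74 g cm⁻³.

2.74 g cm⁻³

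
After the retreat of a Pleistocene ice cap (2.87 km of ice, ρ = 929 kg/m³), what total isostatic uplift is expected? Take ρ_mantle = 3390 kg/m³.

0.786 km

Removing the load lets mantle flow back in; uplift u satisfies ρ_ice t = ρ_m u.
u = t ρ_ice/ρ_m = 2.87 km × 929/3390 = 0.786 km.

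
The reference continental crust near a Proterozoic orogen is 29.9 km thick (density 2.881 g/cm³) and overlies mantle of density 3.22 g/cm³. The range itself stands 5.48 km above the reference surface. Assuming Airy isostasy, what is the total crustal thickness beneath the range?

Root depth r = h ρ_c / (ρ_m − ρ_c) = 5.48 km × 2.881 / 0.339 = 46.57 km.
Total thickness = T + h + r = 29.9 km + 5.48 km + 46.57 km = 82 km.

82 km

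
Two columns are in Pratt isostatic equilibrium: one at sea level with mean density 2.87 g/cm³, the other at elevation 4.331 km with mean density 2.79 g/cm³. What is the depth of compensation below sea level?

151 km

ρ_ref D = ρ (D + h) → D (ρ_ref − ρ) = ρ h.
D = ρ h/(ρ_ref − ρ) = 2.79 × 4.331 km/(2.87 − 2.79) = 151 km.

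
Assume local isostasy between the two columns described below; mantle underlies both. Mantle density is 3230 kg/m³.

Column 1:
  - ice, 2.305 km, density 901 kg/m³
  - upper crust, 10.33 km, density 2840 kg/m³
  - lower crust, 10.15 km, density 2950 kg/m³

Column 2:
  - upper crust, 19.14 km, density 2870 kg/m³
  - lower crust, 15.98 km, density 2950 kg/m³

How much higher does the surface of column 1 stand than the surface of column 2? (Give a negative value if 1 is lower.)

For any compensation level in the mantle, the mantle terms cancel and isostasy reduces to e = (Σt_1 − Σt_2) − (Σ(ρt)_1 − Σ(ρt)_2) / ρ_m.
Σt_1 = 22.785 km; Σt_2 = 35.12 km; Σ(ρt)_1 = 61356.505; Σ(ρt)_2 = 102072.8 (in km·kg/m³).
e = (22.785 − 35.12) − (61356.505 − 102072.8) / 3230 = 0.271 km.

0.271 km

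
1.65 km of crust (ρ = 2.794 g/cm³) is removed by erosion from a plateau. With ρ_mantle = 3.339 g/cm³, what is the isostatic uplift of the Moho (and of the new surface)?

Unloading: uplift u = e ρ_c/ρ_m = 1.65 km × 2.794/3.339 = 1.38 km.

1.38 km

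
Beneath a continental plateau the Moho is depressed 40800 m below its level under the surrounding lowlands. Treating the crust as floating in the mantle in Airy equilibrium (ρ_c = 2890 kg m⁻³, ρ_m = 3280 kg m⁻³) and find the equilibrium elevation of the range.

5510 m

For local isostatic compensation: ρ_c h = (ρ_m − ρ_c) r.
h = r (ρ_m − ρ_c) / ρ_c = 40800 m × (3280 − 2890) / 2890 = 5510 m.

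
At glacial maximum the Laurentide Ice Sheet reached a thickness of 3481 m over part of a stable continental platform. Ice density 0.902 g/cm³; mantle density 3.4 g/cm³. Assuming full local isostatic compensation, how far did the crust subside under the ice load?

923 m

Equating mass per unit area of the two columns: the ice load ρ_ice t is balanced by mantle displaced below, ρ_m s.
s = t ρ_ice / ρ_m = 3481 m × 0.902/3.4 = 923 m.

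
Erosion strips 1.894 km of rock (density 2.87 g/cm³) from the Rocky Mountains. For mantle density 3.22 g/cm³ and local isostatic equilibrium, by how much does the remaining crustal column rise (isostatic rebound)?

Unloading: uplift u = e ρ_c/ρ_m = 1.894 km × 2.87/3.22 = 1.69 km.

1.69 km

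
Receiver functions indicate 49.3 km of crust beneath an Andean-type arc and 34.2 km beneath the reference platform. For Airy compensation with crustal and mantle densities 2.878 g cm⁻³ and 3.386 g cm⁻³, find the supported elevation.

2.27 km

Excess crust Δ = 49.3 km − 34.2 km = 15.1 km, split between elevation h and root r with h + r = Δ.
Airy balance ρ_c h = (ρ_m − ρ_c) r gives r = h ρ_c/(ρ_m − ρ_c), so h (1 + ρ_c/(ρ_m − ρ_c)) = Δ, i.e. h = Δ (ρ_m − ρ_c)/ρ_m.
h = 15.1 km × 0.508/3.386 = 2.27 km.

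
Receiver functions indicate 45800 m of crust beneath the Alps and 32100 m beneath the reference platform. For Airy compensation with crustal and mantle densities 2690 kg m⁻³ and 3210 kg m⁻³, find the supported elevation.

Excess crust Δ = 45800 m − 32100 m = 13700 m, split between elevation h and root r with h + r = Δ.
Airy balance ρ_c h = (ρ_m − ρ_c) r gives r = h ρ_c/(ρ_m − ρ_c), so h (1 + ρ_c/(ρ_m − ρ_c)) = Δ, i.e. h = Δ (ρ_m − ρ_c)/ρ_m.
h = 13700 m × 520/3210 = 2220 m.

2220 m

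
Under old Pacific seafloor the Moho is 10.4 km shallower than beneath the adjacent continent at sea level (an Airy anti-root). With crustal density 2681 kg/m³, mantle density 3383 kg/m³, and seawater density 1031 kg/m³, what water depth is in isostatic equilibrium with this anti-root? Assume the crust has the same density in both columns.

Replacing a thickness d of crust by seawater at the top must be balanced by replacing crust with mantle at the base: d (ρ_c − ρ_w) = a (ρ_m − ρ_c).
d = a (ρ_m − ρ_c)/(ρ_c − ρ_w) = 10.4 km × 702/1650 = 4.42 km.

4.42 km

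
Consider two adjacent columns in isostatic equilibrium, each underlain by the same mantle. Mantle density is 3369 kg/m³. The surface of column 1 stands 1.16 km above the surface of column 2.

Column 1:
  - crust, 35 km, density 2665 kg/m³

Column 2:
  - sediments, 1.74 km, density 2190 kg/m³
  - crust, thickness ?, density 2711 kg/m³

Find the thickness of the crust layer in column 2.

Take the compensation level at the base of the deeper column (depth z_c below the surface of column 1) and equate Σ ρ_i t_i down to z_c; mantle fills any gap and the z_c terms cancel.
Column 1: 35×2665 + (z_c − 35)×3369
Column 2: 1.16×0 + 1.74×2190 + x×2711 + (z_c − 1.16 − 1.74 − x)×3369
The z_c×3369 term appears on both sides and cancels. Collect the known terms of each column as K = Σ(ρt)_known − 3369 × (depth of known layers): K_1 = 93275 − 3369×35 = −24640; K_2 = 3810.6 − 3369×(1.16 + 1.74) = −5959.5.
Balance: K_1 = K_2 − x×(3369 − 2711), so x = (K_2 − K_1)/(3369 − 2711) = 18680.5/658 = 28.4 km.

28.4 km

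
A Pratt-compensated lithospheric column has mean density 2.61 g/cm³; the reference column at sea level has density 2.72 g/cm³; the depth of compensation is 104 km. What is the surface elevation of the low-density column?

ρ_ref D = ρ (D + h) → h = D (ρ_ref − ρ)/ρ.
h = 104 km × (2.72 − 2.61)/2.61 = 4.38 km.

4.38 km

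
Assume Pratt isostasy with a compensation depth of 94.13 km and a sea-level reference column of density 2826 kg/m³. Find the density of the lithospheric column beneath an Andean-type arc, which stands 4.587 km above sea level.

2690 kg/m³

Pratt balance: ρ_ref D = ρ (D + h).
ρ = ρ_ref D/(D + h) = 2826 × 94.13 km/(94.13 km + 4.587 km) = 2690 kg/m³.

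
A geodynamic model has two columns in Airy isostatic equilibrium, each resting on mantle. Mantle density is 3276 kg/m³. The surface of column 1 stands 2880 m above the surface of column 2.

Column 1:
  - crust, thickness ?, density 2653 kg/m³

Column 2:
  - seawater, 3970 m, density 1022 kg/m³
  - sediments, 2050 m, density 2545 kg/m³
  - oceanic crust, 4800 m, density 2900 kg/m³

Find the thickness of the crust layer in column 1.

Take the compensation level at the base of the deeper column (depth z_c below the surface of column 1) and equate Σ ρ_i t_i down to z_c; mantle fills any gap and the z_c terms cancel.
Column 1: x×2653 + (z_c − 0 − x)×3276
Column 2: 2880×0 + 3970×1022 + 2050×2545 + 4800×2900 + (z_c − 2880 − 10820)×3276
The z_c×3276 term appears on both sides and cancels. Collect the known terms of each column as K = Σ(ρt)_known − 3276 × (depth of known layers): K_1 = 0 − 3276×0 = 0; K_2 = 23194590 − 3276×(2880 + 10820) = −21686610.
Balance: K_1 − x×(3276 − 2653) = K_2, so x = (K_1 − K_2)/(3276 − 2653) = 21686600/623 = 34800 m.

34800 m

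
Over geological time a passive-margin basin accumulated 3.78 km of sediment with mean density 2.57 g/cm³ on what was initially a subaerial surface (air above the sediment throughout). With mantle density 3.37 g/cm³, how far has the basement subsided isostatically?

2.88 km

Subaerial load: s = t ρ_sed / ρ_m = 3.78 km × 2.57/3.37 = 2.88 km.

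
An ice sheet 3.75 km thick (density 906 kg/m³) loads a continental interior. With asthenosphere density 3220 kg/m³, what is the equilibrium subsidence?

By Archimedes' principle applied to the lithosphere: the ice load ρ_ice t is balanced by mantle displaced below, ρ_m s.
s = t ρ_ice / ρ_m = 3.75 km × 906/3220 = 1.06 km.

1.06 km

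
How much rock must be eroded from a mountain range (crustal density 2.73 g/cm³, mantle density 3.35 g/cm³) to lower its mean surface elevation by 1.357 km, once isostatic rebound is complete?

Net drop Δ = e − u = e − e ρ_c/ρ_m = e (ρ_m − ρ_c)/ρ_m.
e = Δ ρ_m/(ρ_m − ρ_c) = 1.357 km × 3.35/0.62 = 7.33 km.

7.33 km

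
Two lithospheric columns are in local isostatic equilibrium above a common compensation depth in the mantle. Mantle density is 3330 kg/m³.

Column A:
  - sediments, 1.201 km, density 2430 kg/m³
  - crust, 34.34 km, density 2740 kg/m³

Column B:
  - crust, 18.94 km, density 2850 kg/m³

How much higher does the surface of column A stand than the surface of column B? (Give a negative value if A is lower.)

3.68 km

For any compensation level in the mantle, the mantle terms cancel and isostasy reduces to e = (Σt_A − Σt_B) − (Σ(ρt)_A − Σ(ρt)_B) / ρ_m.
Σt_A = 35.541 km; Σt_B = 18.94 km; Σ(ρt)_A = 97010.03; Σ(ρt)_B = 53979 (in km·kg/m³).
e = (35.541 − 18.94) − (97010.03 − 53979) / 3330 = 3.68 km.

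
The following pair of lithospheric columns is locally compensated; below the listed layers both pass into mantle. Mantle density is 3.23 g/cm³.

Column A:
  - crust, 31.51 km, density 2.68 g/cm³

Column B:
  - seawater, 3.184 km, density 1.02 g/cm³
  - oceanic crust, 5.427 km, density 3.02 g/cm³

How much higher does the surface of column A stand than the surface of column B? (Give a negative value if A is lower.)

2.83 km

For any compensation level in the mantle, the mantle terms cancel and isostasy reduces to e = (Σt_A − Σt_B) − (Σ(ρt)_A − Σ(ρt)_B) / ρ_m.
Σt_A = 31.51 km; Σt_B = 8.611 km; Σ(ρt)_A = 84.4468; Σ(ρt)_B = 19.63722 (in km·g/cm³).
e = (31.51 − 8.611) − (84.4468 − 19.63722) / 3.23 = 2.83 km.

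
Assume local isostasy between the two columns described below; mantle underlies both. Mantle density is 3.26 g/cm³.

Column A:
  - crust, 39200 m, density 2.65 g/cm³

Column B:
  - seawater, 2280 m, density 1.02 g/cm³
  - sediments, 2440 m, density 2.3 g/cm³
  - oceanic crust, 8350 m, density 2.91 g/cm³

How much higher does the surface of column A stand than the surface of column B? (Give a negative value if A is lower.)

4150 m

For any compensation level in the mantle, the mantle terms cancel and isostasy reduces to e = (Σt_A − Σt_B) − (Σ(ρt)_A − Σ(ρt)_B) / ρ_m.
Σt_A = 39200 m; Σt_B = 13070 m; Σ(ρt)_A = 103880; Σ(ρt)_B = 32236.1 (in m·g/cm³).
e = (39200 − 13070) − (103880 − 32236.1) / 3.26 = 4150 m.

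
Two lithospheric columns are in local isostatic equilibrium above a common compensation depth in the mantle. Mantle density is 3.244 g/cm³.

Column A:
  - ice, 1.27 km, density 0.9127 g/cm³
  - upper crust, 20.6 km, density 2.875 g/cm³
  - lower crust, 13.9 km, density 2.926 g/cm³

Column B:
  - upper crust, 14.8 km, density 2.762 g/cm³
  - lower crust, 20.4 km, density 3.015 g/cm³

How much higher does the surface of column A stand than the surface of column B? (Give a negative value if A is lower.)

For any compensation level in the mantle, the mantle terms cancel and isostasy reduces to e = (Σt_A − Σt_B) − (Σ(ρt)_A − Σ(ρt)_B) / ρ_m.
Σt_A = 35.77 km; Σt_B = 35.2 km; Σ(ρt)_A = 101.055529; Σ(ρt)_B = 102.3836 (in km·g/cm³).
e = (35.77 − 35.2) − (101.055529 − 102.3836) / 3.244 = 0.979 km.

0.979 km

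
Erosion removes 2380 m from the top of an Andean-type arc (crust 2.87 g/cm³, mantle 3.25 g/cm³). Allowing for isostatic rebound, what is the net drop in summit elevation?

278 m

Rebound u = e ρ_c/ρ_m = 2380 m × 2.87/3.25 = 2102 m.
Net surface drop = e − u = 2380 m − 2102 m = e (ρ_m − ρ_c)/ρ_m = 278 m.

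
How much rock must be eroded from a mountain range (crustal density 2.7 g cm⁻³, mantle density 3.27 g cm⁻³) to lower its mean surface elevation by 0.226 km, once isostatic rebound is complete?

1.3 km

Net drop Δ = e − u = e − e ρ_c/ρ_m = e (ρ_m − ρ_c)/ρ_m.
e = Δ ρ_m/(ρ_m − ρ_c) = 0.226 km × 3.27/0.57 = 1.3 km.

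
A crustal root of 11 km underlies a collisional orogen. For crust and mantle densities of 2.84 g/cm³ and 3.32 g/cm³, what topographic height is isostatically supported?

Equating mass per unit area of the two columns: ρ_c h = (ρ_m − ρ_c) r.
h = r (ρ_m − ρ_c) / ρ_c = 11 km × (3.32 − 2.84) / 2.84 = 1.86 km.

1.86 km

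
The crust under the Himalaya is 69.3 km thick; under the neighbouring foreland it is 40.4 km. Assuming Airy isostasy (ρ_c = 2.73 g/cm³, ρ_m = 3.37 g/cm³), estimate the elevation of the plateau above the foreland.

5.49 km

Excess crust Δ = 69.3 km − 40.4 km = 28.9 km, split between elevation h and root r with h + r = Δ.
Airy balance ρ_c h = (ρ_m − ρ_c) r gives r = h ρ_c/(ρ_m − ρ_c), so h (1 + ρ_c/(ρ_m − ρ_c)) = Δ, i.e. h = Δ (ρ_m − ρ_c)/ρ_m.
h = 28.9 km × 0.64/3.37 = 5.49 km.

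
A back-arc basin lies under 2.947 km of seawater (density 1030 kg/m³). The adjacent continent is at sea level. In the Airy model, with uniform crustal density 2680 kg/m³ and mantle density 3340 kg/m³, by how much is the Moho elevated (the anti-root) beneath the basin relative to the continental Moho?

7.37 km

For local isostatic compensation: replacing crust with seawater at the top is compensated by replacing crust with mantle at the base: d (ρ_c − ρ_w) = a (ρ_m − ρ_c).
a = d (ρ_c − ρ_w)/(ρ_m − ρ_c) = 2.947 km × 1650/660 = 7.37 km.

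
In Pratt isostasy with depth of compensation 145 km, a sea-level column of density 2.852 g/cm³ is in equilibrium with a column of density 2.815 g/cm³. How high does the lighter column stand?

ρ_ref D = ρ (D + h) → h = D (ρ_ref − ρ)/ρ.
h = 145 km × (2.852 − 2.815)/2.815 = 1.91 km.

1.91 km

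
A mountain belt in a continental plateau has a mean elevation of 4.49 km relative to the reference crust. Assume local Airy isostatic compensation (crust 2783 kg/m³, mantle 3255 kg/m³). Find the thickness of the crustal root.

Isostatic balance requires: the weight of the topography is balanced by the buoyancy of the root, ρ_c h = (ρ_m − ρ_c) r.
r = h · ρ_c / (ρ_m − ρ_c) = 4.49 km × 2783 / (3255 − 2783) = 26.5 km.

26.5 km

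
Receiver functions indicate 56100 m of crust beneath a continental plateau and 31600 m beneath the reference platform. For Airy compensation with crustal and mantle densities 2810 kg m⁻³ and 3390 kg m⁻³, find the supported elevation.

Excess crust Δ = 56100 m − 31600 m = 24500 m, split between elevation h and root r with h + r = Δ.
Airy balance ρ_c h = (ρ_m − ρ_c) r gives r = h ρ_c/(ρ_m − ρ_c), so h (1 + ρ_c/(ρ_m − ρ_c)) = Δ, i.e. h = Δ (ρ_m − ρ_c)/ρ_m.
h = 24500 m × 580/3390 = 4190 m.

4190 m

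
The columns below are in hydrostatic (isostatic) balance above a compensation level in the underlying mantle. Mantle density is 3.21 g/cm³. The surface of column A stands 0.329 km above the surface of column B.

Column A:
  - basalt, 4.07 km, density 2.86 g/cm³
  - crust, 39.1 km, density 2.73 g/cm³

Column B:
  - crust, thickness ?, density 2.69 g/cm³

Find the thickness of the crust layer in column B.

36.8 km

Take the compensation level at the base of the deeper column (depth z_c below the surface of column A) and equate Σ ρ_i t_i down to z_c; mantle fills any gap and the z_c terms cancel.
Column A: 4.07×2.86 + 39.1×2.73 + (z_c − 43.17)×3.21
Column B: 0.329×0 + x×2.69 + (z_c − 0.329 − 0 − x)×3.21
The z_c×3.21 term appears on both sides and cancels. Collect the known terms of each column as K = Σ(ρt)_known − 3.21 × (depth of known layers): K_A = 118.3832 − 3.21×43.17 = −20.1925; K_B = 0 − 3.21×(0.329 + 0) = −1.05609.
Balance: K_A = K_B − x×(3.21 − 2.69), so x = (K_B − K_A)/(3.21 − 2.69) = 19.1364/0.52 = 36.8 km.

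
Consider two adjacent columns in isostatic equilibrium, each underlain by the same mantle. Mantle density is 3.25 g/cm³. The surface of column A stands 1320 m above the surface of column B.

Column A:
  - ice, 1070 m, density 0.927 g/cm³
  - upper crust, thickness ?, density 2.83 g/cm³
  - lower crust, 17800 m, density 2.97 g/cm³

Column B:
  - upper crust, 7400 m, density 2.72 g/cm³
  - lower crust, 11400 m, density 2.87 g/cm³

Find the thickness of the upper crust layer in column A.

12100 m

Take the compensation level at the base of the deeper column (depth z_c below the surface of column A) and equate Σ ρ_i t_i down to z_c; mantle fills any gap and the z_c terms cancel.
Column A: 1070×0.927 + x×2.83 + 17800×2.97 + (z_c − 18870 − x)×3.25
Column B: 1320×0 + 7400×2.72 + 11400×2.87 + (z_c − 1320 − 18800)×3.25
The z_c×3.25 term appears on both sides and cancels. Collect the known terms of each column as K = Σ(ρt)_known − 3.25 × (depth of known layers): K_A = 53857.89 − 3.25×18870 = −7469.61; K_B = 52846 − 3.25×(1320 + 18800) = −12544.
Balance: K_A − x×(3.25 − 2.83) = K_B, so x = (K_A − K_B)/(3.25 − 2.83) = 5074.39/0.42 = 12100 m.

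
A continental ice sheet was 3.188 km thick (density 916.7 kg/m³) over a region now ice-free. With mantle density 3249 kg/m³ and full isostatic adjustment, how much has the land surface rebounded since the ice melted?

Removing the load lets mantle flow back in; uplift u satisfies ρ_ice t = ρ_m u.
u = t ρ_ice/ρ_m = 3.188 km × 916.7/3249 = 0.899 km.

0.899 km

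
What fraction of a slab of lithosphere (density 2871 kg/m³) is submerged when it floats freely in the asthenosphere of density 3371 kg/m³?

0.852

Submerged fraction = ρ_obj/ρ_fluid = 2871/3371 = 0.852.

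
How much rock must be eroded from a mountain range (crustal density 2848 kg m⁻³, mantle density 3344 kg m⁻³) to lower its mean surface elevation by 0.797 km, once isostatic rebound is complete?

5.37 km

Net drop Δ = e − u = e − e ρ_c/ρ_m = e (ρ_m − ρ_c)/ρ_m.
e = Δ ρ_m/(ρ_m − ρ_c) = 0.797 km × 3344/496 = 5.37 km.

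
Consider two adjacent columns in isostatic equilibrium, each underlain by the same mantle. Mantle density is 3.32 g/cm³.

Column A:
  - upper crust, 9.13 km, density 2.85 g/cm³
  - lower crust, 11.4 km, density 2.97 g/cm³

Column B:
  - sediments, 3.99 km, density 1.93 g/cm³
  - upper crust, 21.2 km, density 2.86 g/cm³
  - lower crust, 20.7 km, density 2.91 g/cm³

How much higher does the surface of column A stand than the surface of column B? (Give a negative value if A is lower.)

For any compensation level in the mantle, the mantle terms cancel and isostasy reduces to e = (Σt_A − Σt_B) − (Σ(ρt)_A − Σ(ρt)_B) / ρ_m.
Σt_A = 20.53 km; Σt_B = 45.89 km; Σ(ρt)_A = 59.8785; Σ(ρt)_B = 128.5697 (in km·g/cm³).
e = (20.53 − 45.89) − (59.8785 − 128.5697) / 3.32 = −4.67 km.

−4.67 km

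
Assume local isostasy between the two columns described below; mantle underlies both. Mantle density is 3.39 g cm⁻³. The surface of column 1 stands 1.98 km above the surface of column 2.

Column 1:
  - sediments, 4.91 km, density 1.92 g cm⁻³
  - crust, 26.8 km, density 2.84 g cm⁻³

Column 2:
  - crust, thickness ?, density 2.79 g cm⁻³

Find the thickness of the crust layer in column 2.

Take the compensation level at the base of the deeper column (depth z_c below the surface of column 1) and equate Σ ρ_i t_i down to z_c; mantle fills any gap and the z_c terms cancel.
Column 1: 4.91×1.92 + 26.8×2.84 + (z_c − 31.71)×3.39
Column 2: 1.98×0 + x×2.79 + (z_c − 1.98 − 0 − x)×3.39
The z_c×3.39 term appears on both sides and cancels. Collect the known terms of each column as K = Σ(ρt)_known − 3.39 × (depth of known layers): K_1 = 85.5392 − 3.39×31.71 = −21.9577; K_2 = 0 − 3.39×(1.98 + 0) = −6.7122.
Balance: K_1 = K_2 − x×(3.39 − 2.79), so x = (K_2 − K_1)/(3.39 − 2.79) = 15.2455/0.6 = 25.4 km.

25.4 km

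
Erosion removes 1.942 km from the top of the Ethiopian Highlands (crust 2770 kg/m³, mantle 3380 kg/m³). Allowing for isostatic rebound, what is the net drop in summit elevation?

0.35 km

Rebound u = e ρ_c/ρ_m = 1.942 km × 2770/3380 = 1.592 km.
Net surface drop = e − u = 1.942 km − 1.592 km = e (ρ_m − ρ_c)/ρ_m = 0.35 km.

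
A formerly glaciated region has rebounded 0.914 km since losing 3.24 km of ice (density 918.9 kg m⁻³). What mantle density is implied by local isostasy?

ρ_m = ρ_ice t / u = 918.9 × 3.24 km/0.914 km = 3260 kg m⁻³.

3260 kg m⁻³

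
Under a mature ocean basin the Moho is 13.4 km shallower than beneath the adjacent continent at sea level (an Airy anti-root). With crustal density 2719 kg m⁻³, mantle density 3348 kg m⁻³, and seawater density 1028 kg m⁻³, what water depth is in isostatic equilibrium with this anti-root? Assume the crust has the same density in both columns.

4.98 km

Replacing a thickness d of crust by seawater at the top must be balanced by replacing crust with mantle at the base: d (ρ_c − ρ_w) = a (ρ_m − ρ_c).
d = a (ρ_m − ρ_c)/(ρ_c − ρ_w) = 13.4 km × 629/1691 = 4.98 km.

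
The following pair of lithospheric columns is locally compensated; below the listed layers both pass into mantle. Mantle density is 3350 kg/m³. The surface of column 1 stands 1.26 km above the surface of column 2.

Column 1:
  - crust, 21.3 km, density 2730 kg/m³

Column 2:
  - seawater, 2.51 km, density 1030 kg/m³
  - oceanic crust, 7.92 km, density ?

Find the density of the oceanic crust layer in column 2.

Take the compensation level at the base of the deeper column (depth z_c below the surface of column 1) and equate Σ ρ_i t_i down to z_c; mantle fills any gap and the z_c terms cancel.
Column 1: 21.3×2730 + (z_c − 21.3)×3350
Column 2: 1.26×0 + 2.51×1030 + 7.92×ρ + (z_c − 1.26 − 10.43)×3350
The z_c×3350 term appears on both sides and cancels. Collect the known terms of each column as K = Σ(ρt)_known − 3350 × (depth of known layers): K_1 = 58149 − 3350×21.3 = −13206; K_2 = 2585.3 − 3350×(1.26 + 10.43) = −36576.2.
Balance: K_1 = K_2 + 7.92×ρ, so ρ = (K_1 − K_2)/7.92 = 23370.2/7.92 = 2950 kg/m³.

2950 kg/m³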